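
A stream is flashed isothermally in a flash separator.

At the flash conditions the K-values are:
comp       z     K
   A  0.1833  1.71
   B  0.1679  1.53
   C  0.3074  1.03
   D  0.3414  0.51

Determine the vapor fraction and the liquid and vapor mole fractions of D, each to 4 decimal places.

ψ = 0.2862, x_D = 0.3971, y_D = 0.2025

Iterate (Newton) starting at ψ = 0.58:
  ψ = 0.5800: g = -0.06439, g' = -0.2342 → ψ = 0.3050
  ψ = 0.3050: g = -0.00397, g' = -0.2110 → ψ = 0.2862
Converged at ψ = 0.2862.
Compositions from xᵢ = zᵢ/(1+ψ(Kᵢ−1)), yᵢ = Kᵢxᵢ:
  A: x = 0.1523, y = 0.2605
  B: x = 0.1458, y = 0.2231
  C: x = 0.3048, y = 0.3139
  D: x = 0.3971, y = 0.2025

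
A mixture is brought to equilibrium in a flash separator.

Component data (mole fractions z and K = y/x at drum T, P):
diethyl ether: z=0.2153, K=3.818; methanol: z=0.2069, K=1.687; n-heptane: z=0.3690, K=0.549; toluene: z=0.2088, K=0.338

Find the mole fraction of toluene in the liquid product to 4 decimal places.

Iterate (Newton) starting at β = 0.55:
  β = 0.5500: g = -0.09759, g' = -0.6734 → β = 0.4051
  β = 0.4051: g = 0.00201, g' = -0.7158 → β = 0.4079
Converged at β = 0.4079.
Compositions from xᵢ = zᵢ/(1+β(Kᵢ−1)), yᵢ = Kᵢxᵢ:
  diethyl ether: x = 0.1002, y = 0.3824
  methanol: x = 0.1616, y = 0.2726
  n-heptane: x = 0.4522, y = 0.2482
  toluene: x = 0.2860, y = 0.0967

x_toluene = 0.2860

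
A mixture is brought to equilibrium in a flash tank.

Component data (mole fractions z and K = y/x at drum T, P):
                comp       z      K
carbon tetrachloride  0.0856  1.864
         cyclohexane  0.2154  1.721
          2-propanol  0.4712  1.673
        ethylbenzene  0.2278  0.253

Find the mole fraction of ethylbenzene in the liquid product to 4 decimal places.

x_ethylbenzene = 0.4859

Newton iteration, ψ⁰ = 0.5:
  ψ = 0.5000: g = 0.13146, g' = -0.5350 → ψ = 0.7457
  ψ = 0.7457: g = -0.02704, g' = -0.8135 → ψ = 0.7125
  ψ = 0.7125: g = -0.00106, g' = -0.7518 → ψ = 0.7111
Converged at ψ = 0.7111.
Compositions from xᵢ = zᵢ/(1+ψ(Kᵢ−1)), yᵢ = Kᵢxᵢ:
  carbon tetrachloride: x = 0.0530, y = 0.0988
  cyclohexane: x = 0.1424, y = 0.2451
  2-propanol: x = 0.3187, y = 0.5332
  ethylbenzene: x = 0.4859, y = 0.1229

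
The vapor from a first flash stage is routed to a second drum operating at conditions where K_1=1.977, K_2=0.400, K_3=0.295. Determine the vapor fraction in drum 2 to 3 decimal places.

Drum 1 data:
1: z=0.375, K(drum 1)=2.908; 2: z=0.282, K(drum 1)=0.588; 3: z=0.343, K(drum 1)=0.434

V/F (drum 2) = 0.517

Drum 1:
Rachford–Rice: g(ψ₁) = Σ zᵢ(Kᵢ−1)/(1+ψ₁(Kᵢ−1)) = 0.
Feasibility: ΣzᵢKᵢ = 1.405, Σzᵢ/Kᵢ = 1.399 — both > 1, two phases present.
Iterate (Newton) starting at ψ₁ = 0.65:
  ψ₁ = 0.650: g = -0.1464, g' = -0.636 → ψ₁ = 0.420
  ψ₁ = 0.420: g = 0.0021, g' = -0.680 → ψ₁ = 0.423
Converged at ψ₁ = 0.423.
Drum-1 compositions:
  1: x = 0.208, y = 0.603
  2: x = 0.342, y = 0.201
  3: x = 0.451, y = 0.196
Drum-2 feed = drum-1 vapor: z₂ = (0.6035, 0.2008, 0.1957).
Drum 2:
Iterate (Newton) starting at ψ₂ = 0.47:
  ψ₂ = 0.470: g = 0.0299, g' = -0.628 → ψ₂ = 0.518
  ψ₂ = 0.518: g = -0.0004, g' = -0.647 → ψ₂ = 0.517
Converged at ψ₂ = 0.517.
  1: x = 0.401, y = 0.793
  2: x = 0.291, y = 0.116
  3: x = 0.308, y = 0.091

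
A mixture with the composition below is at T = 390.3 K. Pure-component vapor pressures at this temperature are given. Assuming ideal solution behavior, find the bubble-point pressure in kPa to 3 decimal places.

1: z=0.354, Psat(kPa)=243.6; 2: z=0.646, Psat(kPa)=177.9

Pbub = 201.158 kPa

At the bubble point ψ → 0, so ΣzᵢKᵢ = 1 with Kᵢ = Pᵢˢᵃᵗ/P ⇒ P = ΣzᵢPᵢˢᵃᵗ.
P = 0.354·243.6 + 0.646·177.9 = 201.158 kPa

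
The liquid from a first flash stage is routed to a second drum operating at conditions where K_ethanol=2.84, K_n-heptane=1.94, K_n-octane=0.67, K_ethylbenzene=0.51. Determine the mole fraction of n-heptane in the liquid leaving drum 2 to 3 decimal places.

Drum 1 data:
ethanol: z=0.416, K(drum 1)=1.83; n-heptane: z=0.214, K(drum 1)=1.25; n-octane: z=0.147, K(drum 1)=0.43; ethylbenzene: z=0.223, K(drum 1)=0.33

Drum 1:
Newton iteration, ψ₁⁰ = 0.5:
  ψ₁ = 0.500: g = -0.0503, g' = -0.473 → ψ₁ = 0.394
  ψ₁ = 0.394: g = -0.0021, g' = -0.438 → ψ₁ = 0.389
Converged at ψ₁ = 0.389.
Drum-1 compositions:
  ethanol: x = 0.314, y = 0.575
  n-heptane: x = 0.195, y = 0.244
  n-octane: x = 0.189, y = 0.081
  ethylbenzene: x = 0.302, y = 0.100
Drum-2 feed = drum-1 liquid: z₂ = (0.3145, 0.1950, 0.1889, 0.3016).
Drum 2:
Rachford–Rice: g(ψ₂) = Σ zᵢ(Kᵢ−1)/(1+ψ₂(Kᵢ−1)) = 0.
Check two-phase: ΣzᵢKᵢ = 1.552 > 1 and Σzᵢ/Kᵢ = 1.085 > 1, so g(0) = 0.552 > 0 and g(1) = -0.085 < 0.
Newton iteration, ψ₂⁰ = 0.5:
  ψ₂ = 0.500: g = 0.1557, g' = -0.525 → ψ₂ = 0.796
  ψ₂ = 0.796: g = 0.0126, g' = -0.464 → ψ₂ = 0.824
Converged at ψ₂ = 0.824.
  ethanol: x = 0.125, y = 0.355
  n-heptane: x = 0.110, y = 0.213
  n-octane: x = 0.259, y = 0.174
  ethylbenzene: x = 0.506, y = 0.258

x_n-heptane (drum 2) = 0.110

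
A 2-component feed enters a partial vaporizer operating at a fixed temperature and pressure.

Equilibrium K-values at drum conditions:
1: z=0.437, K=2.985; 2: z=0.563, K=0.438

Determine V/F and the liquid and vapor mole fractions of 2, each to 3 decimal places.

Rachford–Rice: g(V/F) = Σ zᵢ(Kᵢ−1)/(1+V/F(Kᵢ−1)) = 0.
Check two-phase: ΣzᵢKᵢ = 1.551 > 1 and Σzᵢ/Kᵢ = 1.432 > 1, so g(0) = 0.551 > 0 and g(1) = -0.432 < 0.
Binary case is linear: z₁(K₁−1)(1+V/F(K₂−1)) + z₂(K₂−1)(1+V/F(K₁−1)) = 0
⇒ V/F = [z₁(K₁−1)+z₂(K₂−1)] / [−(K₁−1)(K₂−1)] = 0.5510/1.1156 = 0.494
Compositions from xᵢ = zᵢ/(1+V/F(Kᵢ−1)), yᵢ = Kᵢxᵢ:
  1: x = 0.221, y = 0.659
  2: x = 0.779, y = 0.341

V/F = 0.494, x_2 = 0.779, y_2 = 0.341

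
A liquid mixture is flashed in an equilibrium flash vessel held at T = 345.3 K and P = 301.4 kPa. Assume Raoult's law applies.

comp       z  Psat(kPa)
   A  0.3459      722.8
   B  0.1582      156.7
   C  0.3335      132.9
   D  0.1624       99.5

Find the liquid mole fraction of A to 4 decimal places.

x_A = 0.2889

Raoult's law: Kᵢ = Pᵢˢᵃᵗ/P = Pᵢˢᵃᵗ/301.4.
  K_A = 722.8/301.4 = 2.398142, K_B = 156.7/301.4 = 0.519907, K_C = 132.9/301.4 = 0.440942, K_D = 99.5/301.4 = 0.330126
Material balance + equilibrium reduce to Σ zᵢ(Kᵢ−1)/(1+ψ(Kᵢ−1)) = 0.
Check two-phase: ΣzᵢKᵢ = 1.1124 > 1 and Σzᵢ/Kᵢ = 1.6968 > 1, so g(0) = 0.1124 > 0 and g(1) = -0.6968 < 0.
Newton iteration, ψ⁰ = 0.43:
  ψ = 0.4300: g = -0.19193, g' = -0.6461 → ψ = 0.1329
  ψ = 0.1329: g = 0.00586, g' = -0.7319 → ψ = 0.1409
  ψ = 0.1409: g = 0.00003, g' = -0.7255 → ψ = 0.1410
Converged at ψ = 0.1410.
Compositions from xᵢ = zᵢ/(1+ψ(Kᵢ−1)), yᵢ = Kᵢxᵢ:
  A: x = 0.2889, y = 0.6929
  B: x = 0.1697, y = 0.0882
  C: x = 0.3620, y = 0.1596
  D: x = 0.1793, y = 0.0592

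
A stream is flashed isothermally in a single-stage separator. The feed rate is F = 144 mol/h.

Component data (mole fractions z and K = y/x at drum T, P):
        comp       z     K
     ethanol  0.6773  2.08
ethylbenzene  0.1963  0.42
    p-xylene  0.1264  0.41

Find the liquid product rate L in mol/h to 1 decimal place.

Rachford–Rice: g(V/F) = Σ zᵢ(Kᵢ−1)/(1+V/F(Kᵢ−1)) = 0.
Check two-phase: ΣzᵢKᵢ = 1.5431 > 1 and Σzᵢ/Kᵢ = 1.1013 > 1, so g(0) = 0.5431 > 0 and g(1) = -0.1013 < 0.
Iterate (Newton) starting at V/F = 0.57:
  V/F = 0.5700: g = 0.17032, g' = -0.5499 → V/F = 0.8797
  V/F = 0.8797: g = -0.01241, g' = -0.6732 → V/F = 0.8613
  V/F = 0.8613: g = -0.00015, g' = -0.6576 → V/F = 0.8610
Converged at V/F = 0.8610.
Then V = V/F·F = 0.8610·144 = 124.0 mol/h and L = F − V = 20.0 mol/h.

L = 20.0 mol/h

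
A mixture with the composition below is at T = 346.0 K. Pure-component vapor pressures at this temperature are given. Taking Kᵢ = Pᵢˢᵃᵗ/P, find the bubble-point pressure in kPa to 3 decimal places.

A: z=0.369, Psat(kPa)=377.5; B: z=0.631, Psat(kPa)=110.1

At the bubble point ψ → 0, so ΣzᵢKᵢ = 1 with Kᵢ = Pᵢˢᵃᵗ/P ⇒ P = ΣzᵢPᵢˢᵃᵗ.
P = 0.369·377.5 + 0.631·110.1 = 208.771 kPa

Pbub = 208.771 kPa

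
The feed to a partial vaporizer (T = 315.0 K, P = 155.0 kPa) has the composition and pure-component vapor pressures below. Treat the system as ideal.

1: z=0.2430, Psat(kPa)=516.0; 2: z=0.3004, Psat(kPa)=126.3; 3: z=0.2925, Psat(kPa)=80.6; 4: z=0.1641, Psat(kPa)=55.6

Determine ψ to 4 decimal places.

ψ = 0.2705

Raoult's law: Kᵢ = Pᵢˢᵃᵗ/P = Pᵢˢᵃᵗ/155.0.
  K_1 = 516.0/155.0 = 3.329032, K_2 = 126.3/155.0 = 0.814839, K_3 = 80.6/155.0 = 0.520000, K_4 = 55.6/155.0 = 0.358710
Rachford–Rice: g(ψ) = Σ zᵢ(Kᵢ−1)/(1+ψ(Kᵢ−1)) = 0.
g(0) = ΣzᵢKᵢ − 1 = 0.2647 and g(1) = 1 − Σzᵢ/Kᵢ = -0.4616, so a root lies in (0, 1).
Newton–Raphson from ψ = 0.59:
  ψ = 0.5900: g = -0.18922, g' = -0.5526 → ψ = 0.2476
  ψ = 0.2476: g = 0.01622, g' = -0.7237 → ψ = 0.2700
  ψ = 0.2700: g = 0.00032, g' = -0.6959 → ψ = 0.2705
Converged at ψ = 0.2705.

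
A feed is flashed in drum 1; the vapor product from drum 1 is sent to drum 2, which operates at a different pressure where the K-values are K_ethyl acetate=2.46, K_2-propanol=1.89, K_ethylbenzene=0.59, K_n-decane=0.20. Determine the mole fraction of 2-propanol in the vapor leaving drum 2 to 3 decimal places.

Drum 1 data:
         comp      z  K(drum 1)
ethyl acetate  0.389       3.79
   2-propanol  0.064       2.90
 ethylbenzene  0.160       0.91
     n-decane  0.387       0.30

y_2-propanol (drum 2) = 0.102

Drum 1:
Material balance + equilibrium reduce to Σ zᵢ(Kᵢ−1)/(1+ψ₁(Kᵢ−1)) = 0.
Check two-phase: ΣzᵢKᵢ = 1.922 > 1 and Σzᵢ/Kᵢ = 1.591 > 1, so g(0) = 0.922 > 0 and g(1) = -0.591 < 0.
Iterate (Newton) starting at ψ₁ = 0.5:
  ψ₁ = 0.500: g = 0.0837, g' = -1.039 → ψ₁ = 0.581
Converged at ψ₁ = 0.581.
Drum-1 compositions:
  ethyl acetate: x = 0.148, y = 0.562
  2-propanol: x = 0.030, y = 0.088
  ethylbenzene: x = 0.169, y = 0.154
  n-decane: x = 0.652, y = 0.196
Drum-2 feed = drum-1 vapor: z₂ = (0.5625, 0.0882, 0.1536, 0.1957).
Drum 2:
Newton–Raphson from ψ₂ = 0.5:
  ψ₂ = 0.500: g = 0.1888, g' = -0.823 → ψ₂ = 0.729
  ψ₂ = 0.729: g = -0.0206, g' = -1.082 → ψ₂ = 0.710
Converged at ψ₂ = 0.710.
  ethyl acetate: x = 0.276, y = 0.679
  2-propanol: x = 0.054, y = 0.102
  ethylbenzene: x = 0.217, y = 0.128
  n-decane: x = 0.453, y = 0.091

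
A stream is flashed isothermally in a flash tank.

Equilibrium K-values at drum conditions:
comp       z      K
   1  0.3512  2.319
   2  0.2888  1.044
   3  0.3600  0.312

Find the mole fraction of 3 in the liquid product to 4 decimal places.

Newton iteration, ψ⁰ = 0.5:
  ψ = 0.5000: g = -0.08599, g' = -0.6184 → ψ = 0.3609
  ψ = 0.3609: g = -0.00317, g' = -0.5826 → ψ = 0.3555
Converged at ψ = 0.3555.
Compositions from xᵢ = zᵢ/(1+ψ(Kᵢ−1)), yᵢ = Kᵢxᵢ:
  1: x = 0.2391, y = 0.5545
  2: x = 0.2844, y = 0.2969
  3: x = 0.4766, y = 0.1487

x_3 = 0.4766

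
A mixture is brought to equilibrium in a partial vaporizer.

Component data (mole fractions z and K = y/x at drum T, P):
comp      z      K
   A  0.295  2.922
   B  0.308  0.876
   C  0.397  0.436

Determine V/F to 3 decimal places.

V/F = 0.385

Material balance + equilibrium reduce to Σ zᵢ(Kᵢ−1)/(1+V/F(Kᵢ−1)) = 0.
g(0) = ΣzᵢKᵢ − 1 = 0.305 and g(1) = 1 − Σzᵢ/Kᵢ = -0.363, so a root lies in (0, 1).
Newton–Raphson from V/F = 0.33:
  V/F = 0.330: g = 0.0320, g' = -0.604 → V/F = 0.383
  V/F = 0.383: g = 0.0009, g' = -0.572 → V/F = 0.385
Converged at V/F = 0.385.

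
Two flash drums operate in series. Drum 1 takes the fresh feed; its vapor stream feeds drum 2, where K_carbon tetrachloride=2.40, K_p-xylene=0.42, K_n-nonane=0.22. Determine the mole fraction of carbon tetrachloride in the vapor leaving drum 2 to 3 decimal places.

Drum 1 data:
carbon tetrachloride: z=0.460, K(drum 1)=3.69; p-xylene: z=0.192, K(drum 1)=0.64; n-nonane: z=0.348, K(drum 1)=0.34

Drum 1:
Material balance + equilibrium reduce to Σ zᵢ(Kᵢ−1)/(1+ψ₁(Kᵢ−1)) = 0.
Check two-phase: ΣzᵢKᵢ = 1.939 > 1 and Σzᵢ/Kᵢ = 1.448 > 1, so g(0) = 0.939 > 0 and g(1) = -0.448 < 0.
Iterate (Newton) starting at ψ₁ = 0.69:
  ψ₁ = 0.690: g = -0.0805, g' = -0.963 → ψ₁ = 0.606
  ψ₁ = 0.606: g = -0.0012, g' = -0.943 → ψ₁ = 0.605
Converged at ψ₁ = 0.605.
Drum-1 compositions:
  carbon tetrachloride: x = 0.175, y = 0.646
  p-xylene: x = 0.245, y = 0.157
  n-nonane: x = 0.579, y = 0.197
Drum-2 feed = drum-1 vapor: z₂ = (0.6459, 0.1571, 0.1970).
Drum 2:
Rachford–Rice: g(ψ₂) = Σ zᵢ(Kᵢ−1)/(1+ψ₂(Kᵢ−1)) = 0.
Check two-phase: ΣzᵢKᵢ = 1.659 > 1 and Σzᵢ/Kᵢ = 1.539 > 1, so g(0) = 0.659 > 0 and g(1) = -0.539 < 0.
Newton–Raphson from ψ₂ = 0.37:
  ψ₂ = 0.370: g = 0.2636, g' = -0.872 → ψ₂ = 0.672
  ψ₂ = 0.672: g = -0.0067, g' = -1.008 → ψ₂ = 0.666
Converged at ψ₂ = 0.666.
  carbon tetrachloride: x = 0.334, y = 0.802
  p-xylene: x = 0.256, y = 0.107
  n-nonane: x = 0.410, y = 0.090

y_carbon tetrachloride (drum 2) = 0.802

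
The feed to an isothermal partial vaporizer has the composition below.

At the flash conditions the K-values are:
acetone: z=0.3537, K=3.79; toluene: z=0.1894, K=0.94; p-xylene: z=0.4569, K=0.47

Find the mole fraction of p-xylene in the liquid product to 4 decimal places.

Rachford–Rice: g(ψ) = Σ zᵢ(Kᵢ−1)/(1+ψ(Kᵢ−1)) = 0.
Feasibility: ΣzᵢKᵢ = 1.7333, Σzᵢ/Kᵢ = 1.2669 — both > 1, two phases present.
Newton iteration, ψ⁰ = 0.5:
  ψ = 0.5000: g = 0.07085, g' = -0.7183 → ψ = 0.5986
  ψ = 0.5986: g = 0.00308, g' = -0.6622 → ψ = 0.6033
Converged at ψ = 0.6033.
Compositions from xᵢ = zᵢ/(1+ψ(Kᵢ−1)), yᵢ = Kᵢxᵢ:
  acetone: x = 0.1318, y = 0.4996
  toluene: x = 0.1965, y = 0.1847
  p-xylene: x = 0.6717, y = 0.3157

x_p-xylene = 0.6717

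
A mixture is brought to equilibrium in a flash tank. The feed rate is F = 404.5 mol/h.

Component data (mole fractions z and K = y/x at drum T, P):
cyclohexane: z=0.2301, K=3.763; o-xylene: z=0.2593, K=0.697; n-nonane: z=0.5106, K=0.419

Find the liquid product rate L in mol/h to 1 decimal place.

Rachford–Rice: g(β) = Σ zᵢ(Kᵢ−1)/(1+β(Kᵢ−1)) = 0.
Feasibility: ΣzᵢKᵢ = 1.2605, Σzᵢ/Kᵢ = 1.6518 — both > 1, two phases present.
Iterate (Newton) starting at β = 0.46:
  β = 0.4600: g = -0.21620, g' = -0.6938 → β = 0.1484
  β = 0.1484: g = 0.04401, g' = -1.1162 → β = 0.1878
  β = 0.1878: g = 0.00228, g' = -1.0054 → β = 0.1901
Converged at β = 0.1901.
Then V = β·F = 0.1901·404.5 = 76.9 mol/h and L = F − V = 327.6 mol/h.

L = 327.6 mol/h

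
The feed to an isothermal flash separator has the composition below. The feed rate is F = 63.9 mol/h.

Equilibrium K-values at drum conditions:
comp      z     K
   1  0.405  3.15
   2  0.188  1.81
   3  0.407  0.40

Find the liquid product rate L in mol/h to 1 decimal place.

L = 17.2 mol/h

Let ψ = V/F and solve Σ zᵢ(Kᵢ−1)/(1+ψ(Kᵢ−1)) = 0.
Feasibility: ΣzᵢKᵢ = 1.779, Σzᵢ/Kᵢ = 1.250 — both > 1, two phases present.
Newton iteration, ψ⁰ = 0.5:
  ψ = 0.500: g = 0.1792, g' = -0.796 → ψ = 0.725
  ψ = 0.725: g = 0.0040, g' = -0.794 → ψ = 0.730
Converged at ψ = 0.730.
Then V = ψ·F = 0.7301·63.9 = 46.7 mol/h and L = F − V = 17.2 mol/h.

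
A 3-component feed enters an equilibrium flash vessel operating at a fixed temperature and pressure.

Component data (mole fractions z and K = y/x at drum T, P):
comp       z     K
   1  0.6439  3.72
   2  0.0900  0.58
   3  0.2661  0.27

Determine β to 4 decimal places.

Material balance + equilibrium reduce to Σ zᵢ(Kᵢ−1)/(1+β(Kᵢ−1)) = 0.
g(0) = ΣzᵢKᵢ − 1 = 1.5194 and g(1) = 1 − Σzᵢ/Kᵢ = -0.3138, so a root lies in (0, 1).
Iterate (Newton) starting at β = 0.5:
  β = 0.5000: g = 0.38836, g' = -1.2324 → β = 0.8151
  β = 0.8151: g = 0.00725, g' = -1.3617 → β = 0.8204
Converged at β = 0.8204.

β = 0.8204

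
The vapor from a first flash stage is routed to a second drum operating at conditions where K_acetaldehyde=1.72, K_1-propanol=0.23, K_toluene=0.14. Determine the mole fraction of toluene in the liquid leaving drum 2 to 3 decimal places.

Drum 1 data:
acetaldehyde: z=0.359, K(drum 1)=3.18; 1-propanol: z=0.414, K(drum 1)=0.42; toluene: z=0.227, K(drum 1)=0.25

x_toluene (drum 2) = 0.130

Drum 1:
Material balance + equilibrium reduce to Σ zᵢ(Kᵢ−1)/(1+ψ₁(Kᵢ−1)) = 0.
Feasibility: ΣzᵢKᵢ = 1.372, Σzᵢ/Kᵢ = 2.007 — both > 1, two phases present.
Iterate (Newton) starting at ψ₁ = 0.53:
  ψ₁ = 0.530: g = -0.2662, g' = -1.009 → ψ₁ = 0.266
  ψ₁ = 0.266: g = -0.0015, g' = -1.077 → ψ₁ = 0.265
Converged at ψ₁ = 0.265.
Drum-1 compositions:
  acetaldehyde: x = 0.228, y = 0.724
  1-propanol: x = 0.489, y = 0.205
  toluene: x = 0.283, y = 0.071
Drum-2 feed = drum-1 vapor: z₂ = (0.7237, 0.2054, 0.0708).
Drum 2:
Let ψ₂ = V/F and solve Σ zᵢ(Kᵢ−1)/(1+ψ₂(Kᵢ−1)) = 0.
g(0) = ΣzᵢKᵢ − 1 = 0.302 and g(1) = 1 − Σzᵢ/Kᵢ = -0.820, so a root lies in (0, 1).
Newton iteration, ψ₂⁰ = 0.66:
  ψ₂ = 0.660: g = -0.1093, g' = -0.956 → ψ₂ = 0.546
  ψ₂ = 0.546: g = -0.0135, g' = -0.742 → ψ₂ = 0.528
  ψ₂ = 0.528: g = -0.0002, g' = -0.718 → ψ₂ = 0.527
Converged at ψ₂ = 0.527.
  acetaldehyde: x = 0.525, y = 0.902
  1-propanol: x = 0.346, y = 0.080
  toluene: x = 0.130, y = 0.018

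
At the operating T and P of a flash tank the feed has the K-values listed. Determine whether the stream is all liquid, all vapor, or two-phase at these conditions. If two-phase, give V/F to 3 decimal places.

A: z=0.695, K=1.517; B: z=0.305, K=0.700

all vapor

ΣzᵢKᵢ = 1.268; Σzᵢ/Kᵢ = 0.894.
Since Σzᵢ/Kᵢ < 1 the mixture is above its dew point — single vapor phase.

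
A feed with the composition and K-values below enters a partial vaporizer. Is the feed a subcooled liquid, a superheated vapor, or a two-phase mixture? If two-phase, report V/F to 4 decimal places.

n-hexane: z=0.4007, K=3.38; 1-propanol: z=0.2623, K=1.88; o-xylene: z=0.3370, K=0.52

ΣzᵢKᵢ = 2.0227; Σzᵢ/Kᵢ = 0.9061.
Since Σzᵢ/Kᵢ < 1 the mixture is above its dew point — single vapor phase.

superheated vapor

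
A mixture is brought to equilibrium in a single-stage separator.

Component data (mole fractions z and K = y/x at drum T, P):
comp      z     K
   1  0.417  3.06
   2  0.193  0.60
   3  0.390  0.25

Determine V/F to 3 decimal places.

V/F = 0.362

Newton iteration, V/F⁰ = 0.33:
  V/F = 0.330: g = 0.0337, g' = -1.056 → V/F = 0.362
Converged at V/F = 0.362.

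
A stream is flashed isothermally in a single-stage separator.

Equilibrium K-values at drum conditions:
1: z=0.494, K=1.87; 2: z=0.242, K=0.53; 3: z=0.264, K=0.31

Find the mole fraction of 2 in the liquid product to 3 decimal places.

x_2 = 0.275

Newton–Raphson from ψ = 0.51:
  ψ = 0.510: g = -0.1330, g' = -0.571 → ψ = 0.277
  ψ = 0.277: g = -0.0097, g' = -0.506 → ψ = 0.258
Converged at ψ = 0.258.
Compositions from xᵢ = zᵢ/(1+ψ(Kᵢ−1)), yᵢ = Kᵢxᵢ:
  1: x = 0.403, y = 0.754
  2: x = 0.275, y = 0.146
  3: x = 0.321, y = 0.100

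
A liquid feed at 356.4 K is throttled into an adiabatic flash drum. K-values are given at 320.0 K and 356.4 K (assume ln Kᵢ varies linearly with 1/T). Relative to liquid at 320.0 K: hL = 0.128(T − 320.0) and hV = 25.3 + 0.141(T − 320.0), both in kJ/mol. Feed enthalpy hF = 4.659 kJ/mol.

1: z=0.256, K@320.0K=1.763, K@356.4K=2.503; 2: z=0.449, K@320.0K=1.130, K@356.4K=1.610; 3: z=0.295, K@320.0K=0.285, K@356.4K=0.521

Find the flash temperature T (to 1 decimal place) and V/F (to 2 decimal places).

T = 321.2 K, V/F = 0.18

Adiabatic flash: solve Rachford–Rice at each trial T, then check hF = ψ·hV(T) + (1−ψ)·hL(T).
  T = 320.0 K: K = (1.763, 1.130, 0.285), RR gives ψ = 0.138, H_out = 3.495 kJ/mol
  T = 356.4 K: K = (2.503, 1.610, 0.521), RR gives ψ = 1.000, H_out = 30.432 kJ/mol
  T = 338.2 K: K = (2.121, 1.362, 0.392), RR gives ψ = 0.651, H_out = 18.964 kJ/mol
  T = 329.1 K: K = (1.938, 1.244, 0.336), RR gives ψ = 0.419, H_out = 11.821 kJ/mol
  T = 324.6 K: K = (1.851, 1.187, 0.310), RR gives ψ = 0.289, H_out = 7.928 kJ/mol
  T = 322.3 K: K = (1.807, 1.158, 0.297), RR gives ψ = 0.217, H_out = 5.780 kJ/mol
Linear interpolation between T = 320.0 (H_out = 3.495) and T = 322.3 (H_out = 5.780) on hF = 4.659 gives T ≈ 321.2 K, at which ψ = 0.18.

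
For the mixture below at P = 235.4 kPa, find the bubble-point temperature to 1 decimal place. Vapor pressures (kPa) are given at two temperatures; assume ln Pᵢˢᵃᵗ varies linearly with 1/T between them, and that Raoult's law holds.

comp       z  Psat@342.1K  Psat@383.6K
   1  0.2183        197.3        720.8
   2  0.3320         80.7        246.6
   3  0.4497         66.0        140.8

Bubble-point temperature: ΣzᵢPᵢˢᵃᵗ(T) = P. Interpolate ln Pᵢˢᵃᵗ = aᵢ + bᵢ/T.
  T = 342.1 K: ΣzᵢPᵢˢᵃᵗ = 99.54 kPa
  T = 383.6 K: ΣzᵢPᵢˢᵃᵗ = 302.54 kPa
  T = 362.9 K: ΣzᵢPᵢˢᵃᵗ = 178.32 kPa
  T = 373.2 K: ΣzᵢPᵢˢᵃᵗ = 233.39 kPa
  T = 378.4 K: ΣzᵢPᵢˢᵃᵗ = 266.12 kPa
  T = 375.8 K: ΣzᵢPᵢˢᵃᵗ = 249.31 kPa
Interpolating between 373.2 K and 375.8 K gives T ≈ 373.5 K.

T = 373.5 K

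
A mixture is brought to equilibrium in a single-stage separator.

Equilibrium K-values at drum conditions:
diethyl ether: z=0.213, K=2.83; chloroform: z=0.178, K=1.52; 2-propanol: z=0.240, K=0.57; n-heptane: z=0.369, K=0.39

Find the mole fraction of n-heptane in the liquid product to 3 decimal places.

x_n-heptane = 0.420

Rachford–Rice: g(V/F) = Σ zᵢ(Kᵢ−1)/(1+V/F(Kᵢ−1)) = 0.
Feasibility: ΣzᵢKᵢ = 1.154, Σzᵢ/Kᵢ = 1.560 — both > 1, two phases present.
Iterate (Newton) starting at V/F = 0.43:
  V/F = 0.430: g = -0.1380, g' = -0.575 → V/F = 0.190
  V/F = 0.190: g = 0.0065, g' = -0.661 → V/F = 0.200
Converged at V/F = 0.200.
Compositions from xᵢ = zᵢ/(1+V/F(Kᵢ−1)), yᵢ = Kᵢxᵢ:
  diethyl ether: x = 0.156, y = 0.441
  chloroform: x = 0.161, y = 0.245
  2-propanol: x = 0.263, y = 0.150
  n-heptane: x = 0.420, y = 0.164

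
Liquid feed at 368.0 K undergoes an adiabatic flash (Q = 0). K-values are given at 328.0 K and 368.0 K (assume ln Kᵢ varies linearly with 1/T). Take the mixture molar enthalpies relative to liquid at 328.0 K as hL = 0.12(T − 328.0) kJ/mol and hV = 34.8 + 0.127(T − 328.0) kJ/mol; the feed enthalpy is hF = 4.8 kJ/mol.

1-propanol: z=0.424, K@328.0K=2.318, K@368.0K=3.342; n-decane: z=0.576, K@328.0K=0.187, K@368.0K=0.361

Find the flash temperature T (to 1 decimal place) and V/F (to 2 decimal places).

T = 332.1 K, V/F = 0.12

Adiabatic flash: solve Rachford–Rice at each trial T, then check hF = ψ·hV(T) + (1−ψ)·hL(T).
  T = 328.0 K: K = (2.318, 0.187), RR gives ψ = 0.084, H_out = 2.941 kJ/mol
  T = 368.0 K: K = (3.342, 0.361), RR gives ψ = 0.418, H_out = 19.449 kJ/mol
  T = 348.0 K: K = (2.813, 0.265), RR gives ψ = 0.259, H_out = 11.447 kJ/mol
  T = 338.0 K: K = (2.561, 0.224), RR gives ψ = 0.177, H_out = 7.375 kJ/mol
  T = 333.0 K: K = (2.438, 0.205), RR gives ψ = 0.133, H_out = 5.222 kJ/mol
  T = 330.5 K: K = (2.378, 0.196), RR gives ψ = 0.109, H_out = 4.100 kJ/mol
  T = 331.8 K: K = (2.409, 0.200), RR gives ψ = 0.122, H_out = 4.688 kJ/mol
Linear interpolation between T = 331.8 (H_out = 4.688) and T = 333.0 (H_out = 5.222) on hF = 4.8 gives T ≈ 332.1 K, at which ψ = 0.12.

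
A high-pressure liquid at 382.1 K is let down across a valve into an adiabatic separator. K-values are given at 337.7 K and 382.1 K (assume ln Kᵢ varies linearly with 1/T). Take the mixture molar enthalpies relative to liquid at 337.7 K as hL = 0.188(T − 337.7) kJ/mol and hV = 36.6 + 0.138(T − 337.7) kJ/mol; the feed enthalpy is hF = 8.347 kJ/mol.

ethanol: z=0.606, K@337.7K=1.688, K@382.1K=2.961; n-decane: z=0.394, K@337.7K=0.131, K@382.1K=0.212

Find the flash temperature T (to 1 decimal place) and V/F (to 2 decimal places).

Adiabatic flash: solve Rachford–Rice at each trial T, then check hF = ψ·hV(T) + (1−ψ)·hL(T).
  T = 337.7 K: K = (1.688, 0.131), RR gives ψ = 0.125, H_out = 4.563 kJ/mol
  T = 382.1 K: K = (2.961, 0.212), RR gives ψ = 0.568, H_out = 27.879 kJ/mol
  T = 359.9 K: K = (2.275, 0.169), RR gives ψ = 0.420, H_out = 19.090 kJ/mol
  T = 348.8 K: K = (1.969, 0.149), RR gives ψ = 0.306, H_out = 13.110 kJ/mol
  T = 343.2 K: K = (1.824, 0.140), RR gives ψ = 0.227, H_out = 9.262 kJ/mol
  T = 340.4 K: K = (1.754, 0.135), RR gives ψ = 0.178, H_out = 7.011 kJ/mol
  T = 341.8 K: K = (1.789, 0.138), RR gives ψ = 0.203, H_out = 8.169 kJ/mol
Linear interpolation between T = 341.8 (H_out = 8.169) and T = 343.2 (H_out = 9.262) on hF = 8.347 gives T ≈ 342.0 K, at which ψ = 0.21.

T = 342.0 K, V/F = 0.21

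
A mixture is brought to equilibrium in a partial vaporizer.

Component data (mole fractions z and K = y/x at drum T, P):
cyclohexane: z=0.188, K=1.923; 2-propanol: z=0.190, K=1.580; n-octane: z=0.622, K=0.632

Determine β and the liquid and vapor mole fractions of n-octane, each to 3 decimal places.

Let β = V/F and solve Σ zᵢ(Kᵢ−1)/(1+β(Kᵢ−1)) = 0.
Feasibility: ΣzᵢKᵢ = 1.055, Σzᵢ/Kᵢ = 1.202 — both > 1, two phases present.
Newton iteration, β⁰ = 0.53:
  β = 0.530: g = -0.0835, g' = -0.240 → β = 0.181
  β = 0.181: g = 0.0031, g' = -0.267 → β = 0.193
Converged at β = 0.193.
Compositions from xᵢ = zᵢ/(1+β(Kᵢ−1)), yᵢ = Kᵢxᵢ:
  cyclohexane: x = 0.160, y = 0.307
  2-propanol: x = 0.171, y = 0.270
  n-octane: x = 0.670, y = 0.423

β = 0.193, x_n-octane = 0.670, y_n-octane = 0.423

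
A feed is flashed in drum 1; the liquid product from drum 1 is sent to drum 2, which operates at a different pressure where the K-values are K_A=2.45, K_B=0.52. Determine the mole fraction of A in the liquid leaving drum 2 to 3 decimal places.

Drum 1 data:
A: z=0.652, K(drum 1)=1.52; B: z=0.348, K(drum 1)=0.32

x_A (drum 2) = 0.249

Drum 1:
Newton iteration, ψ₁⁰ = 0.46:
  ψ₁ = 0.460: g = -0.0708, g' = -0.456 → ψ₁ = 0.305
  ψ₁ = 0.305: g = -0.0058, g' = -0.387 → ψ₁ = 0.290
Converged at ψ₁ = 0.290.
Drum-1 compositions:
  A: x = 0.567, y = 0.861
  B: x = 0.433, y = 0.139
Drum-2 feed = drum-1 liquid: z₂ = (0.5667, 0.4333).
Drum 2:
Material balance + equilibrium reduce to Σ zᵢ(Kᵢ−1)/(1+ψ₂(Kᵢ−1)) = 0.
Feasibility: ΣzᵢKᵢ = 1.614, Σzᵢ/Kᵢ = 1.065 — both > 1, two phases present.
Newton iteration, ψ₂⁰ = 0.59:
  ψ₂ = 0.590: g = 0.1526, g' = -0.540 → ψ₂ = 0.872
  ψ₂ = 0.872: g = 0.0049, g' = -0.528 → ψ₂ = 0.882
Converged at ψ₂ = 0.882.
  A: x = 0.249, y = 0.609
  B: x = 0.751, y = 0.391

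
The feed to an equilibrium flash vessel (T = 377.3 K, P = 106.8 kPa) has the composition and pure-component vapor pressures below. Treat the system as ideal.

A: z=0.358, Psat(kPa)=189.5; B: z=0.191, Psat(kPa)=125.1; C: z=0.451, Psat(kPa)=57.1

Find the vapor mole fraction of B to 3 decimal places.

Raoult's law: Kᵢ = Pᵢˢᵃᵗ/P = Pᵢˢᵃᵗ/106.8.
  K_A = 189.5/106.8 = 1.77434, K_B = 125.1/106.8 = 1.17135, K_C = 57.1/106.8 = 0.53464
Rachford–Rice: g(ψ) = Σ zᵢ(Kᵢ−1)/(1+ψ(Kᵢ−1)) = 0.
Feasibility: ΣzᵢKᵢ = 1.100, Σzᵢ/Kᵢ = 1.208 — both > 1, two phases present.
Newton–Raphson from ψ = 0.47:
  ψ = 0.470: g = -0.0351, g' = -0.280 → ψ = 0.345
  ψ = 0.345: g = -0.0003, g' = -0.277 → ψ = 0.344
Converged at ψ = 0.344.
Compositions from xᵢ = zᵢ/(1+ψ(Kᵢ−1)), yᵢ = Kᵢxᵢ:
  A: x = 0.283, y = 0.502
  B: x = 0.180, y = 0.211
  C: x = 0.537, y = 0.287

y_B = 0.211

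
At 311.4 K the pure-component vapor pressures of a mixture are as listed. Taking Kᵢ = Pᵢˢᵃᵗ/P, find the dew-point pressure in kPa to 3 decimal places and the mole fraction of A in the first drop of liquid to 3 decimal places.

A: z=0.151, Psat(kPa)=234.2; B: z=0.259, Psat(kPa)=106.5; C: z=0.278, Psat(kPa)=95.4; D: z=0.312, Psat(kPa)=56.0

Pdew = 86.489 kPa, x_A = 0.056

At the dew point ψ → 1, so Σzᵢ/Kᵢ = 1 with Kᵢ = Pᵢˢᵃᵗ/P ⇒ 1/P = Σzᵢ/Pᵢˢᵃᵗ.
1/P = 0.151/234.2 + 0.259/106.5 + 0.278/95.4 + 0.312/56.0 = 0.011562 ⇒ P = 86.489 kPa
xᵢ = zᵢP/Pᵢˢᵃᵗ ⇒ x_A = 0.151·86.489/234.2 = 0.056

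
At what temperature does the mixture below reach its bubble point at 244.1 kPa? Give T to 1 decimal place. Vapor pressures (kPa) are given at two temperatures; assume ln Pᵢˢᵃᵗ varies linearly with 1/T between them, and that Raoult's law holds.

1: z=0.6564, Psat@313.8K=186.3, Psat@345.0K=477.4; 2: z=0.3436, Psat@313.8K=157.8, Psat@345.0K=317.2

T = 324.8 K

Bubble-point temperature: ΣzᵢPᵢˢᵃᵗ(T) = P. Interpolate ln Pᵢˢᵃᵗ = aᵢ + bᵢ/T.
  T = 313.8 K: ΣzᵢPᵢˢᵃᵗ = 176.51 kPa
  T = 345.0 K: ΣzᵢPᵢˢᵃᵗ = 422.36 kPa
  T = 329.4 K: ΣzᵢPᵢˢᵃᵗ = 278.32 kPa
  T = 321.6 K: ΣzᵢPᵢˢᵃᵗ = 222.78 kPa
  T = 325.5 K: ΣzᵢPᵢˢᵃᵗ = 249.31 kPa
  T = 323.6 K: ΣzᵢPᵢˢᵃᵗ = 236.09 kPa
Interpolating between 323.6 K and 325.5 K gives T ≈ 324.8 K.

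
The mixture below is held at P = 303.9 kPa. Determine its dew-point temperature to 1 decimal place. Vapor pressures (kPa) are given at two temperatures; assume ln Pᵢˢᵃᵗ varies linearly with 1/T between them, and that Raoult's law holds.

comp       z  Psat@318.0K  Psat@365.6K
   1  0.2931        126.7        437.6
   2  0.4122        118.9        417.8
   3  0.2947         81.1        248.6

Dew-point temperature: Σzᵢ·P/Pᵢˢᵃᵗ(T) = 1. Interpolate ln Pᵢˢᵃᵗ = aᵢ + bᵢ/T.
  T = 318.0 K: ΣzᵢP/Pᵢˢᵃᵗ = 2.8609
  T = 365.6 K: ΣzᵢP/Pᵢˢᵃᵗ = 0.8636
  T = 341.8 K: ΣzᵢP/Pᵢˢᵃᵗ = 1.5069
  T = 353.7 K: ΣzᵢP/Pᵢˢᵃᵗ = 1.1300
  T = 359.6 K: ΣzᵢP/Pᵢˢᵃᵗ = 0.9868
  T = 356.6 K: ΣzᵢP/Pᵢˢᵃᵗ = 1.0566
  T = 358.1 K: ΣzᵢP/Pᵢˢᵃᵗ = 1.0209
Interpolating between 358.1 K and 359.6 K gives T ≈ 359.0 K.

T = 359.0 K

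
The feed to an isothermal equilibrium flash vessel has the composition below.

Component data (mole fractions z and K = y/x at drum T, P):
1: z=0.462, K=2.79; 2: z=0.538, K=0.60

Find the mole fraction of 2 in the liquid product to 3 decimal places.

x_2 = 0.817

Binary case is linear: z₁(K₁−1)(1+ψ(K₂−1)) + z₂(K₂−1)(1+ψ(K₁−1)) = 0
⇒ ψ = [z₁(K₁−1)+z₂(K₂−1)] / [−(K₁−1)(K₂−1)] = 0.6118/0.7160 = 0.854
Compositions from xᵢ = zᵢ/(1+ψ(Kᵢ−1)), yᵢ = Kᵢxᵢ:
  1: x = 0.183, y = 0.510
  2: x = 0.817, y = 0.490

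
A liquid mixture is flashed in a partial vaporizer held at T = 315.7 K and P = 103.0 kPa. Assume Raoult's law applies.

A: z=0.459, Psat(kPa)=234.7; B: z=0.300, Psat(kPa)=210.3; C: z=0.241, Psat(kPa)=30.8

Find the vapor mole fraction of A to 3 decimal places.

y_A = 0.493

Raoult's law: Kᵢ = Pᵢˢᵃᵗ/P = Pᵢˢᵃᵗ/103.0.
  K_A = 234.7/103.0 = 2.27864, K_B = 210.3/103.0 = 2.04175, K_C = 30.8/103.0 = 0.29903
Material balance + equilibrium reduce to Σ zᵢ(Kᵢ−1)/(1+ψ(Kᵢ−1)) = 0.
Feasibility: ΣzᵢKᵢ = 1.730, Σzᵢ/Kᵢ = 1.154 — both > 1, two phases present.
Newton iteration, ψ⁰ = 0.46:
  ψ = 0.460: g = 0.3315, g' = -0.704 → ψ = 0.931
  ψ = 0.931: g = -0.0593, g' = -1.220 → ψ = 0.882
  ψ = 0.882: g = -0.0039, g' = -1.067 → ψ = 0.878
Converged at ψ = 0.878.
Compositions from xᵢ = zᵢ/(1+ψ(Kᵢ−1)), yᵢ = Kᵢxᵢ:
  A: x = 0.216, y = 0.493
  B: x = 0.157, y = 0.320
  C: x = 0.627, y = 0.188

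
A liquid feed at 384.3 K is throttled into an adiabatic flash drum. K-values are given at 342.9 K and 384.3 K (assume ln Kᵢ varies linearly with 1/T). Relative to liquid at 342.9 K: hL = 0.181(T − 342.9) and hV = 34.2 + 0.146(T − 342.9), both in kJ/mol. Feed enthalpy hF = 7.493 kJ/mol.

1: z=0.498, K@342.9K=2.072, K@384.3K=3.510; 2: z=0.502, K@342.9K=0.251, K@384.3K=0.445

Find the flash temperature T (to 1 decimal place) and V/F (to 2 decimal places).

T = 344.0 K, V/F = 0.21

Adiabatic flash: solve Rachford–Rice at each trial T, then check hF = ψ·hV(T) + (1−ψ)·hL(T).
  T = 342.9 K: K = (2.072, 0.251), RR gives ψ = 0.197, H_out = 6.724 kJ/mol
  T = 384.3 K: K = (3.510, 0.445), RR gives ψ = 0.697, H_out = 30.331 kJ/mol
  T = 363.6 K: K = (2.738, 0.340), RR gives ψ = 0.465, H_out = 19.323 kJ/mol
  T = 353.2 K: K = (2.390, 0.293), RR gives ψ = 0.343, H_out = 13.480 kJ/mol
  T = 348.0 K: K = (2.226, 0.271), RR gives ψ = 0.274, H_out = 10.245 kJ/mol
  T = 345.4 K: K = (2.147, 0.261), RR gives ψ = 0.236, H_out = 8.502 kJ/mol
  T = 344.1 K: K = (2.108, 0.256), RR gives ψ = 0.216, H_out = 7.591 kJ/mol
Linear interpolation between T = 342.9 (H_out = 6.724) and T = 344.1 (H_out = 7.591) on hF = 7.493 gives T ≈ 344.0 K, at which ψ = 0.21.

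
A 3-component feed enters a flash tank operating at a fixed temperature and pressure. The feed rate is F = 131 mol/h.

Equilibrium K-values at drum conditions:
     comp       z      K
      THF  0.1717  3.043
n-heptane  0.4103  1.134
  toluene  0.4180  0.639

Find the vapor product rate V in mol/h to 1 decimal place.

Let ψ = V/F and solve Σ zᵢ(Kᵢ−1)/(1+ψ(Kᵢ−1)) = 0.
Check two-phase: ΣzᵢKᵢ = 1.2549 > 1 and Σzᵢ/Kᵢ = 1.0724 > 1, so g(0) = 0.2549 > 0 and g(1) = -0.0724 < 0.
Iterate (Newton) starting at ψ = 0.5:
  ψ = 0.5000: g = 0.04092, g' = -0.2630 → ψ = 0.6556
  ψ = 0.6556: g = 0.00280, g' = -0.2307 → ψ = 0.6677
  ψ = 0.6677: g = 0.00001, g' = -0.2290 → ψ = 0.6678
Converged at ψ = 0.6678.
Then V = ψ·F = 0.6678·131 = 87.5 mol/h and L = F − V = 43.5 mol/h.

V = 87.5 mol/h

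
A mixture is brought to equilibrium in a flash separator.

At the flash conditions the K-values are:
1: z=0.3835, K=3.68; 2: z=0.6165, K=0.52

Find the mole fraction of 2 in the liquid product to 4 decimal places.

x_2 = 0.8481

Newton iteration, β⁰ = 0.5:
  β = 0.5000: g = 0.04985, g' = -0.7490 → β = 0.5666
  β = 0.5666: g = 0.00165, g' = -0.7023 → β = 0.5689
Converged at β = 0.5689.
Compositions from xᵢ = zᵢ/(1+β(Kᵢ−1)), yᵢ = Kᵢxᵢ:
  1: x = 0.1519, y = 0.5590
  2: x = 0.8481, y = 0.4410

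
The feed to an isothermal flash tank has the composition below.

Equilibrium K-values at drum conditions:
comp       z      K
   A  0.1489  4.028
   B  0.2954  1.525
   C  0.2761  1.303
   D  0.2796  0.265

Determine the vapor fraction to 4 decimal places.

ψ = 0.5735

Rachford–Rice: g(ψ) = Σ zᵢ(Kᵢ−1)/(1+ψ(Kᵢ−1)) = 0.
g(0) = ΣzᵢKᵢ − 1 = 0.4841 and g(1) = 1 − Σzᵢ/Kᵢ = -0.4977, so a root lies in (0, 1).
Iterate (Newton) starting at ψ = 0.5:
  ψ = 0.5000: g = 0.04992, g' = -0.6638 → ψ = 0.5752
  ψ = 0.5752: g = -0.00123, g' = -0.7014 → ψ = 0.5735
Converged at ψ = 0.5735.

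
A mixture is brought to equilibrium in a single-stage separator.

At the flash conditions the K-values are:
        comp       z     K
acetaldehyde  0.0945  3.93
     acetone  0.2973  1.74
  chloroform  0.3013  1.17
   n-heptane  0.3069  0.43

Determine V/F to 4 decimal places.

Material balance + equilibrium reduce to Σ zᵢ(Kᵢ−1)/(1+V/F(Kᵢ−1)) = 0.
g(0) = ΣzᵢKᵢ − 1 = 0.3732 and g(1) = 1 − Σzᵢ/Kᵢ = -0.1662, so a root lies in (0, 1).
Newton iteration, V/F⁰ = 0.5:
  V/F = 0.5000: g = 0.07546, g' = -0.4227 → V/F = 0.6785
  V/F = 0.6785: g = -0.00021, g' = -0.4352 → V/F = 0.6780
Converged at V/F = 0.6780.

V/F = 0.6780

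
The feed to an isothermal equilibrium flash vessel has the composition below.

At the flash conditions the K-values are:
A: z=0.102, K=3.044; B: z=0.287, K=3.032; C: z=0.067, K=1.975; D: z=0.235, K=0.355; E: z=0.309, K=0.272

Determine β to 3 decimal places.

β = 0.363

Iterate (Newton) starting at β = 0.63:
  β = 0.630: g = -0.2835, g' = -1.170 → β = 0.388
  β = 0.388: g = -0.0256, g' = -1.029 → β = 0.363
Converged at β = 0.363.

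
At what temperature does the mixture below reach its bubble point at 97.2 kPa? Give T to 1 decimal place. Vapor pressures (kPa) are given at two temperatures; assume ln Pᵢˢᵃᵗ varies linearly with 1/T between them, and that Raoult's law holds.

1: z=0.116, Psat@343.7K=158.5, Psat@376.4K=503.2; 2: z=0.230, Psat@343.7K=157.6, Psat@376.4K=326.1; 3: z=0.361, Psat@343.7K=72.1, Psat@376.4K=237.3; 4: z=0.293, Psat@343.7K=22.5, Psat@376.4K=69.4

T = 347.0 K

Bubble-point temperature: ΣzᵢPᵢˢᵃᵗ(T) = P. Interpolate ln Pᵢˢᵃᵗ = aᵢ + bᵢ/T.
  T = 343.7 K: ΣzᵢPᵢˢᵃᵗ = 87.25 kPa
  T = 376.4 K: ΣzᵢPᵢˢᵃᵗ = 239.37 kPa
  T = 360.0 K: ΣzᵢPᵢˢᵃᵗ = 146.81 kPa
  T = 351.9 K: ΣzᵢPᵢˢᵃᵗ = 113.86 kPa
  T = 347.8 K: ΣzᵢPᵢˢᵃᵗ = 99.79 kPa
  T = 345.8 K: ΣzᵢPᵢˢᵃᵗ = 93.49 kPa
Interpolating between 345.8 K and 347.8 K gives T ≈ 347.0 K.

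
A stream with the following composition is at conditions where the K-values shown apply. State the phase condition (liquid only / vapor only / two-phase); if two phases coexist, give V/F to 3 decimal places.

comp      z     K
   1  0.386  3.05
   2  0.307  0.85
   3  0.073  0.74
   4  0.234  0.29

two-phase, V/F = 0.589

ΣzᵢKᵢ = 1.560; Σzᵢ/Kᵢ = 1.393.
Both exceed 1, so a two-phase solution exists.
Iterate (Newton) starting at ψ = 0.41:
  ψ = 0.410: g = 0.1253, g' = -0.728 → ψ = 0.582
  ψ = 0.582: g = 0.0048, g' = -0.695 → ψ = 0.589
Converged at ψ = 0.589.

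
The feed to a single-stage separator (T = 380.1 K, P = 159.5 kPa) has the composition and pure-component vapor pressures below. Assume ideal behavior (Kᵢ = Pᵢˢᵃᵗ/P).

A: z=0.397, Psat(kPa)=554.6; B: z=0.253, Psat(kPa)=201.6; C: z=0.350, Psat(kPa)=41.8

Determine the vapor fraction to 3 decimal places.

ψ = 0.590

Raoult's law: Kᵢ = Pᵢˢᵃᵗ/P = Pᵢˢᵃᵗ/159.5.
  K_A = 554.6/159.5 = 3.47712, K_B = 201.6/159.5 = 1.26395, K_C = 41.8/159.5 = 0.26207
Newton iteration, ψ⁰ = 0.5:
  ψ = 0.500: g = 0.0890, g' = -0.979 → ψ = 0.591
  ψ = 0.591: g = -0.0011, g' = -1.014 → ψ = 0.590
Converged at ψ = 0.590.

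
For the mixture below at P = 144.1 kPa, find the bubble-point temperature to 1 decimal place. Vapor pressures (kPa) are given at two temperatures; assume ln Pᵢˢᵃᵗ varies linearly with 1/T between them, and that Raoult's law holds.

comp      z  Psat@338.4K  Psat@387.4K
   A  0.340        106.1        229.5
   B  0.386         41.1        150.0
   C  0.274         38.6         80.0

T = 382.1 K

Bubble-point temperature: ΣzᵢPᵢˢᵃᵗ(T) = P. Interpolate ln Pᵢˢᵃᵗ = aᵢ + bᵢ/T.
  T = 338.4 K: ΣzᵢPᵢˢᵃᵗ = 62.51 kPa
  T = 387.4 K: ΣzᵢPᵢˢᵃᵗ = 157.85 kPa
  T = 362.9 K: ΣzᵢPᵢˢᵃᵗ = 101.72 kPa
  T = 375.1 K: ΣzᵢPᵢˢᵃᵗ = 127.29 kPa
  T = 381.2 K: ΣzᵢPᵢˢᵃᵗ = 141.81 kPa
  T = 384.3 K: ΣzᵢPᵢˢᵃᵗ = 149.67 kPa
  T = 382.8 K: ΣzᵢPᵢˢᵃᵗ = 145.83 kPa
Interpolating between 381.2 K and 382.8 K gives T ≈ 382.1 K.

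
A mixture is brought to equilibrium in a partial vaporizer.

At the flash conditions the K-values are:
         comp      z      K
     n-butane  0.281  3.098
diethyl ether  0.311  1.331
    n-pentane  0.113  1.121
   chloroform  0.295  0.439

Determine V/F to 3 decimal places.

V/F = 0.827

Material balance + equilibrium reduce to Σ zᵢ(Kᵢ−1)/(1+V/F(Kᵢ−1)) = 0.
Check two-phase: ΣzᵢKᵢ = 1.541 > 1 and Σzᵢ/Kᵢ = 1.097 > 1, so g(0) = 0.541 > 0 and g(1) = -0.097 < 0.
Iterate (Newton) starting at V/F = 0.68:
  V/F = 0.680: g = 0.0720, g' = -0.477 → V/F = 0.831
  V/F = 0.831: g = -0.0020, g' = -0.513 → V/F = 0.827
Converged at V/F = 0.827.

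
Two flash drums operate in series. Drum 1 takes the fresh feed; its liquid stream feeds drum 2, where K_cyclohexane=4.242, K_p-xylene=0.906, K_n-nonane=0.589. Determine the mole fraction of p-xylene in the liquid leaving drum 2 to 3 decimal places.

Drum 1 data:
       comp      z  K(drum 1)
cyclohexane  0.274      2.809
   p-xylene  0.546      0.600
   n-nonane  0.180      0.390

x_p-xylene (drum 2) = 0.641

Drum 1:
Rachford–Rice: g(ψ₁) = Σ zᵢ(Kᵢ−1)/(1+ψ₁(Kᵢ−1)) = 0.
Check two-phase: ΣzᵢKᵢ = 1.167 > 1 and Σzᵢ/Kᵢ = 1.469 > 1, so g(0) = 0.167 > 0 and g(1) = -0.469 < 0.
Newton iteration, ψ₁⁰ = 0.65:
  ψ₁ = 0.650: g = -0.2493, g' = -0.533 → ψ₁ = 0.182
  ψ₁ = 0.182: g = 0.0137, g' = -0.694 → ψ₁ = 0.202
Converged at ψ₁ = 0.202.
Drum-1 compositions:
  cyclohexane: x = 0.201, y = 0.563
  p-xylene: x = 0.594, y = 0.356
  n-nonane: x = 0.205, y = 0.080
Drum-2 feed = drum-1 liquid: z₂ = (0.2006, 0.5941, 0.2053).
Drum 2:
Newton–Raphson from ψ₂ = 0.5:
  ψ₂ = 0.500: g = 0.0833, g' = -0.368 → ψ₂ = 0.727
  ψ₂ = 0.727: g = 0.0135, g' = -0.264 → ψ₂ = 0.778
  ψ₂ = 0.778: g = 0.0003, g' = -0.251 → ψ₂ = 0.779
Converged at ψ₂ = 0.779.
  cyclohexane: x = 0.057, y = 0.241
  p-xylene: x = 0.641, y = 0.581
  n-nonane: x = 0.302, y = 0.178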